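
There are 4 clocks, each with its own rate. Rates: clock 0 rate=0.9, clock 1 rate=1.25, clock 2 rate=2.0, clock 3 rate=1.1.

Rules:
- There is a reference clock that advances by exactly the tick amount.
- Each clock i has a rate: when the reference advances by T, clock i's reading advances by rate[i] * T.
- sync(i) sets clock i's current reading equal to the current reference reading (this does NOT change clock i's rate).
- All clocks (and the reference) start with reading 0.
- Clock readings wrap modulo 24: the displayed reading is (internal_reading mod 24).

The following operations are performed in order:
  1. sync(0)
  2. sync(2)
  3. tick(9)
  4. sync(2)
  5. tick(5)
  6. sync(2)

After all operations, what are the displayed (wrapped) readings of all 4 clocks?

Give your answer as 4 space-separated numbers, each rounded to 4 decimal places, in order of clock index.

Answer: 12.6000 17.5000 14.0000 15.4000

Derivation:
After op 1 sync(0): ref=0.0000 raw=[0.0000 0.0000 0.0000 0.0000]
After op 2 sync(2): ref=0.0000 raw=[0.0000 0.0000 0.0000 0.0000]
After op 3 tick(9): ref=9.0000 raw=[8.1000 11.2500 18.0000 9.9000]
After op 4 sync(2): ref=9.0000 raw=[8.1000 11.2500 9.0000 9.9000]
After op 5 tick(5): ref=14.0000 raw=[12.6000 17.5000 19.0000 15.4000]
After op 6 sync(2): ref=14.0000 raw=[12.6000 17.5000 14.0000 15.4000]
Wrap final raw readings (mod 24): 12.6000 mod 24 = 12.6000; 17.5000 mod 24 = 17.5000; 14.0000 mod 24 = 14.0000; 15.4000 mod 24 = 15.4000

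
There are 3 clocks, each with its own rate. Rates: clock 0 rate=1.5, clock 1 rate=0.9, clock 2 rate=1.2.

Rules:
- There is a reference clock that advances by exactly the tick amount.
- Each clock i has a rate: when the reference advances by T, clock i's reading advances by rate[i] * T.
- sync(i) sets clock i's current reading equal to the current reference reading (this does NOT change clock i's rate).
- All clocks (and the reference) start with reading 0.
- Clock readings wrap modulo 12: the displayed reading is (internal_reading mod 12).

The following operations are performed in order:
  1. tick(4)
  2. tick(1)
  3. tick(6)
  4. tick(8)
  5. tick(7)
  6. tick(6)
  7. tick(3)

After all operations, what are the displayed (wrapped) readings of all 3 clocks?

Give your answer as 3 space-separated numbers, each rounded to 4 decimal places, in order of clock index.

After op 1 tick(4): ref=4.0000 raw=[6.0000 3.6000 4.8000]
After op 2 tick(1): ref=5.0000 raw=[7.5000 4.5000 6.0000]
After op 3 tick(6): ref=11.0000 raw=[16.5000 9.9000 13.2000]
After op 4 tick(8): ref=19.0000 raw=[28.5000 17.1000 22.8000]
After op 5 tick(7): ref=26.0000 raw=[39.0000 23.4000 31.2000]
After op 6 tick(6): ref=32.0000 raw=[48.0000 28.8000 38.4000]
After op 7 tick(3): ref=35.0000 raw=[52.5000 31.5000 42.0000]
Wrap final raw readings (mod 12): 52.5000 mod 12 = 4.5000; 31.5000 mod 12 = 7.5000; 42.0000 mod 12 = 6.0000

Answer: 4.5000 7.5000 6.0000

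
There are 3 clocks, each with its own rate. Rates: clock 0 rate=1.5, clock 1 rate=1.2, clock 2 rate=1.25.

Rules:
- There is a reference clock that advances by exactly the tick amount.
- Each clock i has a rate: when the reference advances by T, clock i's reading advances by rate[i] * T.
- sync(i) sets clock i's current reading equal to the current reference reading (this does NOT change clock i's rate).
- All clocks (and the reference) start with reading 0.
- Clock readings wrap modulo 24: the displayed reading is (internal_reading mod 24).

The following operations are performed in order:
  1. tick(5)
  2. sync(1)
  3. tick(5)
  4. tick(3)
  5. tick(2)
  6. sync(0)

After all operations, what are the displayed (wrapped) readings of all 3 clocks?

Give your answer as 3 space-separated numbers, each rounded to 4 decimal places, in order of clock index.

After op 1 tick(5): ref=5.0000 raw=[7.5000 6.0000 6.2500]
After op 2 sync(1): ref=5.0000 raw=[7.5000 5.0000 6.2500]
After op 3 tick(5): ref=10.0000 raw=[15.0000 11.0000 12.5000]
After op 4 tick(3): ref=13.0000 raw=[19.5000 14.6000 16.2500]
After op 5 tick(2): ref=15.0000 raw=[22.5000 17.0000 18.7500]
After op 6 sync(0): ref=15.0000 raw=[15.0000 17.0000 18.7500]
Wrap final raw readings (mod 24): 15.0000 mod 24 = 15.0000; 17.0000 mod 24 = 17.0000; 18.7500 mod 24 = 18.7500

Answer: 15.0000 17.0000 18.7500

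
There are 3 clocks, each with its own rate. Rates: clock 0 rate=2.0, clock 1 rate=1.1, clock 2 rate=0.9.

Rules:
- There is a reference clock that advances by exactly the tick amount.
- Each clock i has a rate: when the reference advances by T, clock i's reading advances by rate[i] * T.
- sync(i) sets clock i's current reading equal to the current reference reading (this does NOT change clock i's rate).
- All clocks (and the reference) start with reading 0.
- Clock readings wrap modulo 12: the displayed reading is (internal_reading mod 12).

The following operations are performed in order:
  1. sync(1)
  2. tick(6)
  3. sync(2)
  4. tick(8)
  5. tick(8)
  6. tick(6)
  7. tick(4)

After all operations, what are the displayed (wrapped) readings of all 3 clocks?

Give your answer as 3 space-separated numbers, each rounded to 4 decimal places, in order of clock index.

After op 1 sync(1): ref=0.0000 raw=[0.0000 0.0000 0.0000]
After op 2 tick(6): ref=6.0000 raw=[12.0000 6.6000 5.4000]
After op 3 sync(2): ref=6.0000 raw=[12.0000 6.6000 6.0000]
After op 4 tick(8): ref=14.0000 raw=[28.0000 15.4000 13.2000]
After op 5 tick(8): ref=22.0000 raw=[44.0000 24.2000 20.4000]
After op 6 tick(6): ref=28.0000 raw=[56.0000 30.8000 25.8000]
After op 7 tick(4): ref=32.0000 raw=[64.0000 35.2000 29.4000]
Wrap final raw readings (mod 12): 64.0000 mod 12 = 4.0000; 35.2000 mod 12 = 11.2000; 29.4000 mod 12 = 5.4000

Answer: 4.0000 11.2000 5.4000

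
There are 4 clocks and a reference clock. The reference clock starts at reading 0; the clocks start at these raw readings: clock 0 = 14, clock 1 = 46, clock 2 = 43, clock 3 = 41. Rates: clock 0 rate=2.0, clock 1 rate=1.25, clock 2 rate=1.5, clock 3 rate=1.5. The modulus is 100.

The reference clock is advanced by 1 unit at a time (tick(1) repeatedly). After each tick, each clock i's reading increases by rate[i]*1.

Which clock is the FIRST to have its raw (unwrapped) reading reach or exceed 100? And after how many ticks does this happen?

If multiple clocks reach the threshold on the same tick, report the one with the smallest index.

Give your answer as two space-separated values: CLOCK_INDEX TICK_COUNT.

clock 0: start=14, rate=2.0, needs 100-14 = 86; ticks = ceil(86/2.0) = ceil(43.0000) = 43; reading at tick 43 = 14 + 2.0*43 = 100.0000
clock 1: start=46, rate=1.25, needs 100-46 = 54; ticks = ceil(54/1.25) = ceil(43.2000) = 44; reading at tick 44 = 46 + 1.25*44 = 101.0000
clock 2: start=43, rate=1.5, needs 100-43 = 57; ticks = ceil(57/1.5) = ceil(38.0000) = 38; reading at tick 38 = 43 + 1.5*38 = 100.0000
clock 3: start=41, rate=1.5, needs 100-41 = 59; ticks = ceil(59/1.5) = ceil(39.3333) = 40; reading at tick 40 = 41 + 1.5*40 = 101.0000
Minimum tick count = 38; winners = [2]; smallest index = 2

Answer: 2 38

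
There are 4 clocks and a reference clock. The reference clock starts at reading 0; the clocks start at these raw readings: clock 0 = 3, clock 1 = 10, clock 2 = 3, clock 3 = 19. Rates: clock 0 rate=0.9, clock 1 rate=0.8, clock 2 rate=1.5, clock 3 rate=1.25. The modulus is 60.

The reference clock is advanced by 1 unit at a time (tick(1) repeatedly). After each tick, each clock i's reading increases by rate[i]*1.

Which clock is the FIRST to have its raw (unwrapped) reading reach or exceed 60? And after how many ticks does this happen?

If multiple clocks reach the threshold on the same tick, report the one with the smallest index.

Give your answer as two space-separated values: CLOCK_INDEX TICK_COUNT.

clock 0: start=3, rate=0.9, needs 60-3 = 57; ticks = ceil(57/0.9) = ceil(63.3333) = 64; reading at tick 64 = 3 + 0.9*64 = 60.6000
clock 1: start=10, rate=0.8, needs 60-10 = 50; ticks = ceil(50/0.8) = ceil(62.5000) = 63; reading at tick 63 = 10 + 0.8*63 = 60.4000
clock 2: start=3, rate=1.5, needs 60-3 = 57; ticks = ceil(57/1.5) = ceil(38.0000) = 38; reading at tick 38 = 3 + 1.5*38 = 60.0000
clock 3: start=19, rate=1.25, needs 60-19 = 41; ticks = ceil(41/1.25) = ceil(32.8000) = 33; reading at tick 33 = 19 + 1.25*33 = 60.2500
Minimum tick count = 33; winners = [3]; smallest index = 3

Answer: 3 33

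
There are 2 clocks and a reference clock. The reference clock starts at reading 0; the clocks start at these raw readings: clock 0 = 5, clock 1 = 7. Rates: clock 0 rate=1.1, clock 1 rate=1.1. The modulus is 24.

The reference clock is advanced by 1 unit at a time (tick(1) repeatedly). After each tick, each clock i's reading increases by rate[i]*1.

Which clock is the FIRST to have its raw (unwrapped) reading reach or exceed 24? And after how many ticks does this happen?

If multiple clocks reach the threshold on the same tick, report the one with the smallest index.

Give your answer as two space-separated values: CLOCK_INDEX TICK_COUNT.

clock 0: start=5, rate=1.1, needs 24-5 = 19; ticks = ceil(19/1.1) = ceil(17.2727) = 18; reading at tick 18 = 5 + 1.1*18 = 24.8000
clock 1: start=7, rate=1.1, needs 24-7 = 17; ticks = ceil(17/1.1) = ceil(15.4545) = 16; reading at tick 16 = 7 + 1.1*16 = 24.6000
Minimum tick count = 16; winners = [1]; smallest index = 1

Answer: 1 16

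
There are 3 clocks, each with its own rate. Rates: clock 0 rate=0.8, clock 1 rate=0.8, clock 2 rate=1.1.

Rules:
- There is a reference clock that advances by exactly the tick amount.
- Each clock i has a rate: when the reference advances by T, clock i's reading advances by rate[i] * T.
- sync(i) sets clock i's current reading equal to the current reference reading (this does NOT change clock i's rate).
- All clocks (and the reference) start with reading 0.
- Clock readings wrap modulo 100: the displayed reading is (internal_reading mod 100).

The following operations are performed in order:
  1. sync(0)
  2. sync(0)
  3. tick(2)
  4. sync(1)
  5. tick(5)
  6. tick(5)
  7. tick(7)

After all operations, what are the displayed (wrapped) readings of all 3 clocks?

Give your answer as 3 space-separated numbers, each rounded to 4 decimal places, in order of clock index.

Answer: 15.2000 15.6000 20.9000

Derivation:
After op 1 sync(0): ref=0.0000 raw=[0.0000 0.0000 0.0000]
After op 2 sync(0): ref=0.0000 raw=[0.0000 0.0000 0.0000]
After op 3 tick(2): ref=2.0000 raw=[1.6000 1.6000 2.2000]
After op 4 sync(1): ref=2.0000 raw=[1.6000 2.0000 2.2000]
After op 5 tick(5): ref=7.0000 raw=[5.6000 6.0000 7.7000]
After op 6 tick(5): ref=12.0000 raw=[9.6000 10.0000 13.2000]
After op 7 tick(7): ref=19.0000 raw=[15.2000 15.6000 20.9000]
Wrap final raw readings (mod 100): 15.2000 mod 100 = 15.2000; 15.6000 mod 100 = 15.6000; 20.9000 mod 100 = 20.9000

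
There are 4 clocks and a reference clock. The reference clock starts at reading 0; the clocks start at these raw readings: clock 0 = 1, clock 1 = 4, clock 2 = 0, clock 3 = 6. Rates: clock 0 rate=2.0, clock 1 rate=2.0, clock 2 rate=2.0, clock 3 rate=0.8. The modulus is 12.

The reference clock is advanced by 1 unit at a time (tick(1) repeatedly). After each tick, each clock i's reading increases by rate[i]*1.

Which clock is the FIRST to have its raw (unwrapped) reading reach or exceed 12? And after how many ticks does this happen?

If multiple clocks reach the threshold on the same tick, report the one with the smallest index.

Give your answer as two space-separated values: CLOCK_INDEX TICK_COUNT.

clock 0: start=1, rate=2.0, needs 12-1 = 11; ticks = ceil(11/2.0) = ceil(5.5000) = 6; reading at tick 6 = 1 + 2.0*6 = 13.0000
clock 1: start=4, rate=2.0, needs 12-4 = 8; ticks = ceil(8/2.0) = ceil(4.0000) = 4; reading at tick 4 = 4 + 2.0*4 = 12.0000
clock 2: start=0, rate=2.0, needs 12-0 = 12; ticks = ceil(12/2.0) = ceil(6.0000) = 6; reading at tick 6 = 0 + 2.0*6 = 12.0000
clock 3: start=6, rate=0.8, needs 12-6 = 6; ticks = ceil(6/0.8) = ceil(7.5000) = 8; reading at tick 8 = 6 + 0.8*8 = 12.4000
Minimum tick count = 4; winners = [1]; smallest index = 1

Answer: 1 4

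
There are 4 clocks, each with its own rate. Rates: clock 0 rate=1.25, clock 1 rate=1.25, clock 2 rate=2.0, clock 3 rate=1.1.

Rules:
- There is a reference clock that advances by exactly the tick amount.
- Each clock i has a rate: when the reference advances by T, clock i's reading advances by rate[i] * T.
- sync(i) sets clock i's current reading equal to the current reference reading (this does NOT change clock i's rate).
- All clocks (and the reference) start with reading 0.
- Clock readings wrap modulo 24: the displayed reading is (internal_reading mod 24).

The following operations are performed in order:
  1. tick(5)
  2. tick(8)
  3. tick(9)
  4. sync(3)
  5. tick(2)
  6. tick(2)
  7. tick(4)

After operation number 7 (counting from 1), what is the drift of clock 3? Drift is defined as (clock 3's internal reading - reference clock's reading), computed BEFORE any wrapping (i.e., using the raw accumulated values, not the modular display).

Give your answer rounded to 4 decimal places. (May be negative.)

After op 1 tick(5): ref=5.0000 raw=[6.2500 6.2500 10.0000 5.5000]
After op 2 tick(8): ref=13.0000 raw=[16.2500 16.2500 26.0000 14.3000]
After op 3 tick(9): ref=22.0000 raw=[27.5000 27.5000 44.0000 24.2000]
After op 4 sync(3): ref=22.0000 raw=[27.5000 27.5000 44.0000 22.0000]
After op 5 tick(2): ref=24.0000 raw=[30.0000 30.0000 48.0000 24.2000]
After op 6 tick(2): ref=26.0000 raw=[32.5000 32.5000 52.0000 26.4000]
After op 7 tick(4): ref=30.0000 raw=[37.5000 37.5000 60.0000 30.8000]
Drift of clock 3 after op 7: 30.8000 - 30.0000 = 0.8000

Answer: 0.8000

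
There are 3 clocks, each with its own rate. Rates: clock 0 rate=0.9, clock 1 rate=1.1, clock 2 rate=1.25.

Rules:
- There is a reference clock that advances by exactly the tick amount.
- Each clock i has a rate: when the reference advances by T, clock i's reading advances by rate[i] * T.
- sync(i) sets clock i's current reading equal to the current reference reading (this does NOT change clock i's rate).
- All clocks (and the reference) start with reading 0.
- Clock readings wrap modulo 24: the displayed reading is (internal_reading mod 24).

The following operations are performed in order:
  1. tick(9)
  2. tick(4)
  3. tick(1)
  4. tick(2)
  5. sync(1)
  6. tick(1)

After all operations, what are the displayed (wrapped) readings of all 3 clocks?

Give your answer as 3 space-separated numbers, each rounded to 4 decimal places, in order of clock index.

After op 1 tick(9): ref=9.0000 raw=[8.1000 9.9000 11.2500]
After op 2 tick(4): ref=13.0000 raw=[11.7000 14.3000 16.2500]
After op 3 tick(1): ref=14.0000 raw=[12.6000 15.4000 17.5000]
After op 4 tick(2): ref=16.0000 raw=[14.4000 17.6000 20.0000]
After op 5 sync(1): ref=16.0000 raw=[14.4000 16.0000 20.0000]
After op 6 tick(1): ref=17.0000 raw=[15.3000 17.1000 21.2500]
Wrap final raw readings (mod 24): 15.3000 mod 24 = 15.3000; 17.1000 mod 24 = 17.1000; 21.2500 mod 24 = 21.2500

Answer: 15.3000 17.1000 21.2500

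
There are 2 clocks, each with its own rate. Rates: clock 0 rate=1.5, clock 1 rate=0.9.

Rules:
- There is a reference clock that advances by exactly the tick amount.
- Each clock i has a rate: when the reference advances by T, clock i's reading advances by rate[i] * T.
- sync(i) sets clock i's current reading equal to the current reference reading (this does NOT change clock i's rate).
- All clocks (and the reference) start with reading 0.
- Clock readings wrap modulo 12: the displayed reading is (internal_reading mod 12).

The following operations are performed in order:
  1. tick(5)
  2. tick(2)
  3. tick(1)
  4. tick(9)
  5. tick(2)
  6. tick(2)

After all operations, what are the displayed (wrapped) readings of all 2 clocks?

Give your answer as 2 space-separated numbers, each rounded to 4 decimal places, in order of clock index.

Answer: 7.5000 6.9000

Derivation:
After op 1 tick(5): ref=5.0000 raw=[7.5000 4.5000]
After op 2 tick(2): ref=7.0000 raw=[10.5000 6.3000]
After op 3 tick(1): ref=8.0000 raw=[12.0000 7.2000]
After op 4 tick(9): ref=17.0000 raw=[25.5000 15.3000]
After op 5 tick(2): ref=19.0000 raw=[28.5000 17.1000]
After op 6 tick(2): ref=21.0000 raw=[31.5000 18.9000]
Wrap final raw readings (mod 12): 31.5000 mod 12 = 7.5000; 18.9000 mod 12 = 6.9000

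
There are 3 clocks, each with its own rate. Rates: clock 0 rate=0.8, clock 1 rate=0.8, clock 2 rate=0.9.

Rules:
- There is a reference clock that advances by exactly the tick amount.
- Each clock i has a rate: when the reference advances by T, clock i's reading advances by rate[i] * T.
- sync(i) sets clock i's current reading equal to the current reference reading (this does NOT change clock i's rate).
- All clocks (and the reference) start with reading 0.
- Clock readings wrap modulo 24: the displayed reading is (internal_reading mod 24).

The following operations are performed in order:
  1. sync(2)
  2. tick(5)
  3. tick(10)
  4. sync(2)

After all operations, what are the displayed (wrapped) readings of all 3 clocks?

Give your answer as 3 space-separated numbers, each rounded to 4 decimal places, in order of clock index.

Answer: 12.0000 12.0000 15.0000

Derivation:
After op 1 sync(2): ref=0.0000 raw=[0.0000 0.0000 0.0000]
After op 2 tick(5): ref=5.0000 raw=[4.0000 4.0000 4.5000]
After op 3 tick(10): ref=15.0000 raw=[12.0000 12.0000 13.5000]
After op 4 sync(2): ref=15.0000 raw=[12.0000 12.0000 15.0000]
Wrap final raw readings (mod 24): 12.0000 mod 24 = 12.0000; 12.0000 mod 24 = 12.0000; 15.0000 mod 24 = 15.0000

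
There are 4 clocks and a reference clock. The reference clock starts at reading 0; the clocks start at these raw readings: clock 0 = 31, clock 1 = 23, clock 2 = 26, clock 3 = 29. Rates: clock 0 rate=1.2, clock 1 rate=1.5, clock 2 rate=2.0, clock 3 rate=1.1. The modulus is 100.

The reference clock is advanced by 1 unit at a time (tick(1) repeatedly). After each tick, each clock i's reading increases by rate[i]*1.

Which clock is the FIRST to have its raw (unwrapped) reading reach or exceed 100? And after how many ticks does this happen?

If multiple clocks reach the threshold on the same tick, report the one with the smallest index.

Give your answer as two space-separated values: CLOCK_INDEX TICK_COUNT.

clock 0: start=31, rate=1.2, needs 100-31 = 69; ticks = ceil(69/1.2) = ceil(57.5000) = 58; reading at tick 58 = 31 + 1.2*58 = 100.6000
clock 1: start=23, rate=1.5, needs 100-23 = 77; ticks = ceil(77/1.5) = ceil(51.3333) = 52; reading at tick 52 = 23 + 1.5*52 = 101.0000
clock 2: start=26, rate=2.0, needs 100-26 = 74; ticks = ceil(74/2.0) = ceil(37.0000) = 37; reading at tick 37 = 26 + 2.0*37 = 100.0000
clock 3: start=29, rate=1.1, needs 100-29 = 71; ticks = ceil(71/1.1) = ceil(64.5455) = 65; reading at tick 65 = 29 + 1.1*65 = 100.5000
Minimum tick count = 37; winners = [2]; smallest index = 2

Answer: 2 37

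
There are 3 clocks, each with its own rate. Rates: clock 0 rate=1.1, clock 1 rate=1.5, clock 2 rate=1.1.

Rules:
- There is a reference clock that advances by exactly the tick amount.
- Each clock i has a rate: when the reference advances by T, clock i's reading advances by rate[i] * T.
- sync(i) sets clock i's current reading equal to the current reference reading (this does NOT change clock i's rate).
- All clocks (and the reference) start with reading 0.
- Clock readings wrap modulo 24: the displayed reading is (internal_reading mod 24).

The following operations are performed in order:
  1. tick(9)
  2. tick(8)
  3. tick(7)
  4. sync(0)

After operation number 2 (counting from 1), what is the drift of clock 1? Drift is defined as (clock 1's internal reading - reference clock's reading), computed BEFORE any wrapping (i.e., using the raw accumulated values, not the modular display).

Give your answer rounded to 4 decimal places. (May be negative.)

Answer: 8.5000

Derivation:
After op 1 tick(9): ref=9.0000 raw=[9.9000 13.5000 9.9000]
After op 2 tick(8): ref=17.0000 raw=[18.7000 25.5000 18.7000]
Drift of clock 1 after op 2: 25.5000 - 17.0000 = 8.5000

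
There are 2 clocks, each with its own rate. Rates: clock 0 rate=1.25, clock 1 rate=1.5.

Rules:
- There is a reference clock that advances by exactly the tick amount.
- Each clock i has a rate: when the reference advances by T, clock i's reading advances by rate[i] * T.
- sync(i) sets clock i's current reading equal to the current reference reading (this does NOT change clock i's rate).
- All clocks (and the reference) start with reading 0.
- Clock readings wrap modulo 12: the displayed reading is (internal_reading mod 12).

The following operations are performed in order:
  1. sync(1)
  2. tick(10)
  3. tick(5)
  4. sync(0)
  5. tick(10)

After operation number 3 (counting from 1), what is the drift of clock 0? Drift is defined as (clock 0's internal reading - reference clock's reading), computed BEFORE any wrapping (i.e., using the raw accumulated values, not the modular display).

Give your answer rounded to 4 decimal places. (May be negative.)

Answer: 3.7500

Derivation:
After op 1 sync(1): ref=0.0000 raw=[0.0000 0.0000]
After op 2 tick(10): ref=10.0000 raw=[12.5000 15.0000]
After op 3 tick(5): ref=15.0000 raw=[18.7500 22.5000]
Drift of clock 0 after op 3: 18.7500 - 15.0000 = 3.7500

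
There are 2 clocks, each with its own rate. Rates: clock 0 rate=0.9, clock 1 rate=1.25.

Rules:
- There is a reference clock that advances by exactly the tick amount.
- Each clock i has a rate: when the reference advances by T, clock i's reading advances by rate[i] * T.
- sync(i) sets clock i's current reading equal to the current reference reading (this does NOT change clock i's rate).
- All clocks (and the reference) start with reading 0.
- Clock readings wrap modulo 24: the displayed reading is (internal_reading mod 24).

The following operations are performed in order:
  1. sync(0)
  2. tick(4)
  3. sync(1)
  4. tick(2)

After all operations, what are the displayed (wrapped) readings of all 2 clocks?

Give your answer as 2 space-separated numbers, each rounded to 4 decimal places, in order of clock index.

After op 1 sync(0): ref=0.0000 raw=[0.0000 0.0000]
After op 2 tick(4): ref=4.0000 raw=[3.6000 5.0000]
After op 3 sync(1): ref=4.0000 raw=[3.6000 4.0000]
After op 4 tick(2): ref=6.0000 raw=[5.4000 6.5000]
Wrap final raw readings (mod 24): 5.4000 mod 24 = 5.4000; 6.5000 mod 24 = 6.5000

Answer: 5.4000 6.5000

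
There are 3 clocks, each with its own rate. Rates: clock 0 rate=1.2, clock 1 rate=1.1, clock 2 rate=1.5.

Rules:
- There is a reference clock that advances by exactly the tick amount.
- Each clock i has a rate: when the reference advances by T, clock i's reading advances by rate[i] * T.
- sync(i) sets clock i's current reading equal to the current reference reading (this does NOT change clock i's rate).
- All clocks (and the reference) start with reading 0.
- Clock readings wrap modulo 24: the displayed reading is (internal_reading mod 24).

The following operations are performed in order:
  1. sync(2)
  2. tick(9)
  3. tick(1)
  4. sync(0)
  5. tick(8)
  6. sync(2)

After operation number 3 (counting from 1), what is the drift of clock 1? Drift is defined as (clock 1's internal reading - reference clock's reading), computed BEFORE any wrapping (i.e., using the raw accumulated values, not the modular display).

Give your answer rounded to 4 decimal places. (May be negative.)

Answer: 1.0000

Derivation:
After op 1 sync(2): ref=0.0000 raw=[0.0000 0.0000 0.0000]
After op 2 tick(9): ref=9.0000 raw=[10.8000 9.9000 13.5000]
After op 3 tick(1): ref=10.0000 raw=[12.0000 11.0000 15.0000]
Drift of clock 1 after op 3: 11.0000 - 10.0000 = 1.0000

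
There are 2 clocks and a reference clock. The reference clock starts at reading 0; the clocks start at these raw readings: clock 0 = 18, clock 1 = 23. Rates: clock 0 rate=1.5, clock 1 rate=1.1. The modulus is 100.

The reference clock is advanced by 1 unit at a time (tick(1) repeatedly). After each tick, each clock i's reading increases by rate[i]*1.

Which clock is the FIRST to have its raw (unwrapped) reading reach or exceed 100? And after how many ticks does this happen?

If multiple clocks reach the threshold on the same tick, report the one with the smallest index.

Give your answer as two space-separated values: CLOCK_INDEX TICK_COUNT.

Answer: 0 55

Derivation:
clock 0: start=18, rate=1.5, needs 100-18 = 82; ticks = ceil(82/1.5) = ceil(54.6667) = 55; reading at tick 55 = 18 + 1.5*55 = 100.5000
clock 1: start=23, rate=1.1, needs 100-23 = 77; ticks = ceil(77/1.1) = ceil(70.0000) = 70; reading at tick 70 = 23 + 1.1*70 = 100.0000
Minimum tick count = 55; winners = [0]; smallest index = 0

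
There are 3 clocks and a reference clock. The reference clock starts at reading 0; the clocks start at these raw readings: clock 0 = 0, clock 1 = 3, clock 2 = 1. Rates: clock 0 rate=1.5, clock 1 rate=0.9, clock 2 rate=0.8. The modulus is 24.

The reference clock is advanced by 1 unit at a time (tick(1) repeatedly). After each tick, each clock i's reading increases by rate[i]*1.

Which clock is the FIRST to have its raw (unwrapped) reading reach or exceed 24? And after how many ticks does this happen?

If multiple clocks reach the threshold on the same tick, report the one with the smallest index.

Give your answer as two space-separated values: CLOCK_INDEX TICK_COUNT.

Answer: 0 16

Derivation:
clock 0: start=0, rate=1.5, needs 24-0 = 24; ticks = ceil(24/1.5) = ceil(16.0000) = 16; reading at tick 16 = 0 + 1.5*16 = 24.0000
clock 1: start=3, rate=0.9, needs 24-3 = 21; ticks = ceil(21/0.9) = ceil(23.3333) = 24; reading at tick 24 = 3 + 0.9*24 = 24.6000
clock 2: start=1, rate=0.8, needs 24-1 = 23; ticks = ceil(23/0.8) = ceil(28.7500) = 29; reading at tick 29 = 1 + 0.8*29 = 24.2000
Minimum tick count = 16; winners = [0]; smallest index = 0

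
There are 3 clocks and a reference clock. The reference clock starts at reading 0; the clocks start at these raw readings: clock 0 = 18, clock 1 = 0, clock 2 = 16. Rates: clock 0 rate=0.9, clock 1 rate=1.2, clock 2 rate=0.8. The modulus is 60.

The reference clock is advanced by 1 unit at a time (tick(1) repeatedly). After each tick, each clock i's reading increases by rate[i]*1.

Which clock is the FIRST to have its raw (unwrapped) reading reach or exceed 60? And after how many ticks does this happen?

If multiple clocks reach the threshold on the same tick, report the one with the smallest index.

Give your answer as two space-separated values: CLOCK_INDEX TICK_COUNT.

Answer: 0 47

Derivation:
clock 0: start=18, rate=0.9, needs 60-18 = 42; ticks = ceil(42/0.9) = ceil(46.6667) = 47; reading at tick 47 = 18 + 0.9*47 = 60.3000
clock 1: start=0, rate=1.2, needs 60-0 = 60; ticks = ceil(60/1.2) = ceil(50.0000) = 50; reading at tick 50 = 0 + 1.2*50 = 60.0000
clock 2: start=16, rate=0.8, needs 60-16 = 44; ticks = ceil(44/0.8) = ceil(55.0000) = 55; reading at tick 55 = 16 + 0.8*55 = 60.0000
Minimum tick count = 47; winners = [0]; smallest index = 0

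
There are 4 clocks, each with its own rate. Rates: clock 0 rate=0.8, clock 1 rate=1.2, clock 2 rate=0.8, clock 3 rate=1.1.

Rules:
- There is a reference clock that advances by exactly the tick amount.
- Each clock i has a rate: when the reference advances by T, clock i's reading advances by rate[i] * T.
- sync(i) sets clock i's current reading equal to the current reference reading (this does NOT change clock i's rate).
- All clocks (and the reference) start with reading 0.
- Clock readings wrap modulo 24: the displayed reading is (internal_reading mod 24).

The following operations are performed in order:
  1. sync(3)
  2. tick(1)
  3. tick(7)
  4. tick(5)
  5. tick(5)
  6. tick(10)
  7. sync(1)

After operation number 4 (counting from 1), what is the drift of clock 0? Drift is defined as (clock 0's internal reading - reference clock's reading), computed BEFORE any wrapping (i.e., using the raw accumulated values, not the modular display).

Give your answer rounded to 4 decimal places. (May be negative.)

Answer: -2.6000

Derivation:
After op 1 sync(3): ref=0.0000 raw=[0.0000 0.0000 0.0000 0.0000]
After op 2 tick(1): ref=1.0000 raw=[0.8000 1.2000 0.8000 1.1000]
After op 3 tick(7): ref=8.0000 raw=[6.4000 9.6000 6.4000 8.8000]
After op 4 tick(5): ref=13.0000 raw=[10.4000 15.6000 10.4000 14.3000]
Drift of clock 0 after op 4: 10.4000 - 13.0000 = -2.6000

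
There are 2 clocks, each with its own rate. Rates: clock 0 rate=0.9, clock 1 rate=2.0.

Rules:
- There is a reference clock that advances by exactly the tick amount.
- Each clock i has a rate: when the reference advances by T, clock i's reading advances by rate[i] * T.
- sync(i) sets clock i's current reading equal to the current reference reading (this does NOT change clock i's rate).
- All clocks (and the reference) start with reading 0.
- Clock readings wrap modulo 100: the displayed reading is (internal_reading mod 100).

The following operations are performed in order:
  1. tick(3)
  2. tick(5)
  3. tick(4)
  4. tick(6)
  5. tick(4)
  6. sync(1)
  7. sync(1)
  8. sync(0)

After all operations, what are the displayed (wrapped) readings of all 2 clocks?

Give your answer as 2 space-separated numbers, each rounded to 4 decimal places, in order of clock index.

After op 1 tick(3): ref=3.0000 raw=[2.7000 6.0000]
After op 2 tick(5): ref=8.0000 raw=[7.2000 16.0000]
After op 3 tick(4): ref=12.0000 raw=[10.8000 24.0000]
After op 4 tick(6): ref=18.0000 raw=[16.2000 36.0000]
After op 5 tick(4): ref=22.0000 raw=[19.8000 44.0000]
After op 6 sync(1): ref=22.0000 raw=[19.8000 22.0000]
After op 7 sync(1): ref=22.0000 raw=[19.8000 22.0000]
After op 8 sync(0): ref=22.0000 raw=[22.0000 22.0000]
Wrap final raw readings (mod 100): 22.0000 mod 100 = 22.0000; 22.0000 mod 100 = 22.0000

Answer: 22.0000 22.0000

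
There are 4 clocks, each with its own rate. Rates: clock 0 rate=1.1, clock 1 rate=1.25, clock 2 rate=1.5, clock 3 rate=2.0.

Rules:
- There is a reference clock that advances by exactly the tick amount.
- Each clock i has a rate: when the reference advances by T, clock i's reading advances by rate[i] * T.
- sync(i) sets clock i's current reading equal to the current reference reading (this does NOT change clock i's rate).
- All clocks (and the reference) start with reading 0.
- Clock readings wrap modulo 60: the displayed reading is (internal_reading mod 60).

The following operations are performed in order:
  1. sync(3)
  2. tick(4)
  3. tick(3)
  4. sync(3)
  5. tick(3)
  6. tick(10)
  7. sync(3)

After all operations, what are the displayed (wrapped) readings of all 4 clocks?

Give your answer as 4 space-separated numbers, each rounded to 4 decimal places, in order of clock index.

After op 1 sync(3): ref=0.0000 raw=[0.0000 0.0000 0.0000 0.0000]
After op 2 tick(4): ref=4.0000 raw=[4.4000 5.0000 6.0000 8.0000]
After op 3 tick(3): ref=7.0000 raw=[7.7000 8.7500 10.5000 14.0000]
After op 4 sync(3): ref=7.0000 raw=[7.7000 8.7500 10.5000 7.0000]
After op 5 tick(3): ref=10.0000 raw=[11.0000 12.5000 15.0000 13.0000]
After op 6 tick(10): ref=20.0000 raw=[22.0000 25.0000 30.0000 33.0000]
After op 7 sync(3): ref=20.0000 raw=[22.0000 25.0000 30.0000 20.0000]
Wrap final raw readings (mod 60): 22.0000 mod 60 = 22.0000; 25.0000 mod 60 = 25.0000; 30.0000 mod 60 = 30.0000; 20.0000 mod 60 = 20.0000

Answer: 22.0000 25.0000 30.0000 20.0000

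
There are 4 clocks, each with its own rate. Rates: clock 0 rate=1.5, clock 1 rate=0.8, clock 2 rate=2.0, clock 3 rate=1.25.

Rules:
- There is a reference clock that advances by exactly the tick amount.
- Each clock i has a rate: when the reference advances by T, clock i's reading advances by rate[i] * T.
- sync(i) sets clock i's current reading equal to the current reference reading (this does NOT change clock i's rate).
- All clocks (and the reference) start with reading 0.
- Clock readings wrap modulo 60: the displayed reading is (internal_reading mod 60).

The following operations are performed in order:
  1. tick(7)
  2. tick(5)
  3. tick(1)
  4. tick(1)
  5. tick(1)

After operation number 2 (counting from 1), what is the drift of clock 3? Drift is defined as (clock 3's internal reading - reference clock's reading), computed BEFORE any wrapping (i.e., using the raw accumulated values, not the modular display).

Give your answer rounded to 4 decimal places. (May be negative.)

Answer: 3.0000

Derivation:
After op 1 tick(7): ref=7.0000 raw=[10.5000 5.6000 14.0000 8.7500]
After op 2 tick(5): ref=12.0000 raw=[18.0000 9.6000 24.0000 15.0000]
Drift of clock 3 after op 2: 15.0000 - 12.0000 = 3.0000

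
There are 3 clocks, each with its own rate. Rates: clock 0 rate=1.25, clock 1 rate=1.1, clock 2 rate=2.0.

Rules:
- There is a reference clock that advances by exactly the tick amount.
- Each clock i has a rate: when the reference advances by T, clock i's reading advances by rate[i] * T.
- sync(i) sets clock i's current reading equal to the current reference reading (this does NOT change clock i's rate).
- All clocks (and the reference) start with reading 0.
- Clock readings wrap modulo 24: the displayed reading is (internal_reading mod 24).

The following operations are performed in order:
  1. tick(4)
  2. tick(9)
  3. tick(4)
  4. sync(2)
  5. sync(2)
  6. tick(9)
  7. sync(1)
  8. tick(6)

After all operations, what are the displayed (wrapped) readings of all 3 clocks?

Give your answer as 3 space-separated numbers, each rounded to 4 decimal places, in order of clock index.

Answer: 16.0000 8.6000 23.0000

Derivation:
After op 1 tick(4): ref=4.0000 raw=[5.0000 4.4000 8.0000]
After op 2 tick(9): ref=13.0000 raw=[16.2500 14.3000 26.0000]
After op 3 tick(4): ref=17.0000 raw=[21.2500 18.7000 34.0000]
After op 4 sync(2): ref=17.0000 raw=[21.2500 18.7000 17.0000]
After op 5 sync(2): ref=17.0000 raw=[21.2500 18.7000 17.0000]
After op 6 tick(9): ref=26.0000 raw=[32.5000 28.6000 35.0000]
After op 7 sync(1): ref=26.0000 raw=[32.5000 26.0000 35.0000]
After op 8 tick(6): ref=32.0000 raw=[40.0000 32.6000 47.0000]
Wrap final raw readings (mod 24): 40.0000 mod 24 = 16.0000; 32.6000 mod 24 = 8.6000; 47.0000 mod 24 = 23.0000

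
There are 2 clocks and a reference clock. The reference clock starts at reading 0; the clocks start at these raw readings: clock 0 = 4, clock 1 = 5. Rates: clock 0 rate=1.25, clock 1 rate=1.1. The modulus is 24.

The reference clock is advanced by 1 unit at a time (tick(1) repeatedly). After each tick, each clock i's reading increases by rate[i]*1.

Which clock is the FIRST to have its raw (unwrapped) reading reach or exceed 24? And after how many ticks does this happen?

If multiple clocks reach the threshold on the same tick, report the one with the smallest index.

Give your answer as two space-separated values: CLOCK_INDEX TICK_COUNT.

Answer: 0 16

Derivation:
clock 0: start=4, rate=1.25, needs 24-4 = 20; ticks = ceil(20/1.25) = ceil(16.0000) = 16; reading at tick 16 = 4 + 1.25*16 = 24.0000
clock 1: start=5, rate=1.1, needs 24-5 = 19; ticks = ceil(19/1.1) = ceil(17.2727) = 18; reading at tick 18 = 5 + 1.1*18 = 24.8000
Minimum tick count = 16; winners = [0]; smallest index = 0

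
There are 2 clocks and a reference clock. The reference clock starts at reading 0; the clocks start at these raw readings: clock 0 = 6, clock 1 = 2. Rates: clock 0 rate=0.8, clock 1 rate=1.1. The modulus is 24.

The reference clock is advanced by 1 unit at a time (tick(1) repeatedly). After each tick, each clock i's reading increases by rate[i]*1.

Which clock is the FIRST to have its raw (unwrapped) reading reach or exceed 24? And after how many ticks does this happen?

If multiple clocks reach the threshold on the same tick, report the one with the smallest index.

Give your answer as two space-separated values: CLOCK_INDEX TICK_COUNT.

Answer: 1 20

Derivation:
clock 0: start=6, rate=0.8, needs 24-6 = 18; ticks = ceil(18/0.8) = ceil(22.5000) = 23; reading at tick 23 = 6 + 0.8*23 = 24.4000
clock 1: start=2, rate=1.1, needs 24-2 = 22; ticks = ceil(22/1.1) = ceil(20.0000) = 20; reading at tick 20 = 2 + 1.1*20 = 24.0000
Minimum tick count = 20; winners = [1]; smallest index = 1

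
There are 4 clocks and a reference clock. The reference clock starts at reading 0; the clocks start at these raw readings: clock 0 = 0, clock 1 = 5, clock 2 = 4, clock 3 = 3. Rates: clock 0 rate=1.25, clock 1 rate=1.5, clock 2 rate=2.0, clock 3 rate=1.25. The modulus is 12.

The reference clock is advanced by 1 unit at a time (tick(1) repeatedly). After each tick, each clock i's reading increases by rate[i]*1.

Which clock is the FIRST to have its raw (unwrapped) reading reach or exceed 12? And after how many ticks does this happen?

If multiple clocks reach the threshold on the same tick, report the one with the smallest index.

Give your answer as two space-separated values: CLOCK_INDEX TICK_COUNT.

Answer: 2 4

Derivation:
clock 0: start=0, rate=1.25, needs 12-0 = 12; ticks = ceil(12/1.25) = ceil(9.6000) = 10; reading at tick 10 = 0 + 1.25*10 = 12.5000
clock 1: start=5, rate=1.5, needs 12-5 = 7; ticks = ceil(7/1.5) = ceil(4.6667) = 5; reading at tick 5 = 5 + 1.5*5 = 12.5000
clock 2: start=4, rate=2.0, needs 12-4 = 8; ticks = ceil(8/2.0) = ceil(4.0000) = 4; reading at tick 4 = 4 + 2.0*4 = 12.0000
clock 3: start=3, rate=1.25, needs 12-3 = 9; ticks = ceil(9/1.25) = ceil(7.2000) = 8; reading at tick 8 = 3 + 1.25*8 = 13.0000
Minimum tick count = 4; winners = [2]; smallest index = 2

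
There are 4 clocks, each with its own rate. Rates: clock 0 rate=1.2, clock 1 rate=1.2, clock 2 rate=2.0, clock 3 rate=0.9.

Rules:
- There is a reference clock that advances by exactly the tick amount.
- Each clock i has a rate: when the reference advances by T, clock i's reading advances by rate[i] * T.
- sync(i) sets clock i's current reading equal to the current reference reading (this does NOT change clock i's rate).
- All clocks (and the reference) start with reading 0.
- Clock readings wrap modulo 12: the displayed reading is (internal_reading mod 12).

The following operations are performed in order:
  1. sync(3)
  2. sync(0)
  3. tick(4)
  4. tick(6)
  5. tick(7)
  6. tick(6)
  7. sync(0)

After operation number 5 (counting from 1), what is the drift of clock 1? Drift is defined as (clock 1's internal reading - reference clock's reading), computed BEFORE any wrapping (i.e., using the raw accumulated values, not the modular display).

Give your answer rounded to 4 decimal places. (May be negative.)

After op 1 sync(3): ref=0.0000 raw=[0.0000 0.0000 0.0000 0.0000]
After op 2 sync(0): ref=0.0000 raw=[0.0000 0.0000 0.0000 0.0000]
After op 3 tick(4): ref=4.0000 raw=[4.8000 4.8000 8.0000 3.6000]
After op 4 tick(6): ref=10.0000 raw=[12.0000 12.0000 20.0000 9.0000]
After op 5 tick(7): ref=17.0000 raw=[20.4000 20.4000 34.0000 15.3000]
Drift of clock 1 after op 5: 20.4000 - 17.0000 = 3.4000

Answer: 3.4000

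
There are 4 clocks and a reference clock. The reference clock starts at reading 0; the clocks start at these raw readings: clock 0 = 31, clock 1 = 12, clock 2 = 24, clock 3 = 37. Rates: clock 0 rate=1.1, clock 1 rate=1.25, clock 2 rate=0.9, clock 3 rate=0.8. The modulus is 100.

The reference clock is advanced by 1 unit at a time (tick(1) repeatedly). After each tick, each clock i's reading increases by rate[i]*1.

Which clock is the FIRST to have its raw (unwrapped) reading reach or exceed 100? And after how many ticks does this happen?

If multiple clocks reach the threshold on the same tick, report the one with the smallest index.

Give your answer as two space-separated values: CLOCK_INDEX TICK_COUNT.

clock 0: start=31, rate=1.1, needs 100-31 = 69; ticks = ceil(69/1.1) = ceil(62.7273) = 63; reading at tick 63 = 31 + 1.1*63 = 100.3000
clock 1: start=12, rate=1.25, needs 100-12 = 88; ticks = ceil(88/1.25) = ceil(70.4000) = 71; reading at tick 71 = 12 + 1.25*71 = 100.7500
clock 2: start=24, rate=0.9, needs 100-24 = 76; ticks = ceil(76/0.9) = ceil(84.4444) = 85; reading at tick 85 = 24 + 0.9*85 = 100.5000
clock 3: start=37, rate=0.8, needs 100-37 = 63; ticks = ceil(63/0.8) = ceil(78.7500) = 79; reading at tick 79 = 37 + 0.8*79 = 100.2000
Minimum tick count = 63; winners = [0]; smallest index = 0

Answer: 0 63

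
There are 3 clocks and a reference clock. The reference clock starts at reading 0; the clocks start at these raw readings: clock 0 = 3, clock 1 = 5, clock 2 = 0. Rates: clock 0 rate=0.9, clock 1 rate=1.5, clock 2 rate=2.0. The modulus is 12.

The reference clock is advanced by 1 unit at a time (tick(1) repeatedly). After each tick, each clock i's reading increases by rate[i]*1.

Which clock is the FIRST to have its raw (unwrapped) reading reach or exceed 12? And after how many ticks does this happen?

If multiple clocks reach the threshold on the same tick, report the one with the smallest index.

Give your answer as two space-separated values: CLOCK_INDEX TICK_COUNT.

clock 0: start=3, rate=0.9, needs 12-3 = 9; ticks = ceil(9/0.9) = ceil(10.0000) = 10; reading at tick 10 = 3 + 0.9*10 = 12.0000
clock 1: start=5, rate=1.5, needs 12-5 = 7; ticks = ceil(7/1.5) = ceil(4.6667) = 5; reading at tick 5 = 5 + 1.5*5 = 12.5000
clock 2: start=0, rate=2.0, needs 12-0 = 12; ticks = ceil(12/2.0) = ceil(6.0000) = 6; reading at tick 6 = 0 + 2.0*6 = 12.0000
Minimum tick count = 5; winners = [1]; smallest index = 1

Answer: 1 5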